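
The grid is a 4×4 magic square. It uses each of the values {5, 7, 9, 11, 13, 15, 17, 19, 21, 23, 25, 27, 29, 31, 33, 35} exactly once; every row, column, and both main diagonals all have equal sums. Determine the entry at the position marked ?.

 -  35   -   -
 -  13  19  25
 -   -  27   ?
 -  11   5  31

The 16 entries sum to 320, so each line sums to 320/4 = 80.
Row 2 must total 80; the given cells sum to 57, so (2,1) = 23.
The remaining cell in row 4 is (4,1) = 80 − 47 = 33.
From column 2, 80 − (35 + 13 + 11) gives (3,2) = 21.
Column 3: 19 + 27 + 5 + ? = 80, so (1,3) = 29.
From main diagonal, 80 − (13 + 27 + 31) gives (1,1) = 9.
Using anti-diagonal: 19 + 21 + 33 + ? → (1,4) = 80 − 73 = 7.
Using column 1: 9 + 23 + 33 + ? → (3,1) = 80 − 65 = 15.
Column 4: 7 + 25 + 31 + ? = 80, so (3,4) = 17.

17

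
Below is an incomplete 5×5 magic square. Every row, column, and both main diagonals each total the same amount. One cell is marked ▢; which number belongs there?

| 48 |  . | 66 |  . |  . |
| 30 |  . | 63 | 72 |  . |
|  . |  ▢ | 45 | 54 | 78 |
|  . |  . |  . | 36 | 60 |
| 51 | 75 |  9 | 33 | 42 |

21

Row 5 is complete and sums to 210; that is the magic constant.
Column 3 needs 210; the known cells sum to 183, so (4,3) = 27.
Column 4 must total 210; the given cells sum to 195, so (1,4) = 15.
Main diagonal must total 210; the given cells sum to 171, so (2,2) = 39.
From row 2, 210 − (30 + 39 + 63 + 72) gives (2,5) = 6.
From column 5, 210 − (6 + 78 + 60 + 42) gives (1,5) = 24.
Anti-diagonal: 24 + 72 + 45 + 51 + ? = 210, so (4,2) = 18.
From row 1, 210 − (48 + 66 + 15 + 24) gives (1,2) = 57.
The remaining cell in row 4 is (4,1) = 210 − 141 = 69.
The remaining cell in column 1 is (3,1) = 210 − 198 = 12.
The remaining cell in column 2 is (3,2) = 210 − 189 = 21.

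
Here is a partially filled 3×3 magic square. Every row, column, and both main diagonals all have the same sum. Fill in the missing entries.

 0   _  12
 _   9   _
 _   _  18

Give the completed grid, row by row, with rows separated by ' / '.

0 15 12 / 21 9 -3 / 6 3 18

Main diagonal is already complete: 0 + 9 + 18 = 27, so that is the magic constant.
From row 1, 27 − (0 + 12) gives (1,2) = 15.
Column 2 needs 27; the known cells sum to 24, so (3,2) = 3.
From column 3, 27 − (12 + 18) gives (2,3) = -3.
Anti-diagonal needs 27; the known cells sum to 21, so (3,1) = 6.
Row 2 needs 27; the known cells sum to 6, so (2,1) = 21.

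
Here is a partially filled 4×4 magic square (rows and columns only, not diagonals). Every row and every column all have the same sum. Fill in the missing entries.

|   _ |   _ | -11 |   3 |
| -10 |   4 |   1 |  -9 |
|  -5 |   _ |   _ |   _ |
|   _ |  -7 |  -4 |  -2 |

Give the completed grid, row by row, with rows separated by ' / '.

Row 2 is already complete: -10 + 4 + 1 + -9 = -14, so that is the magic constant.
From row 4, -14 − (-7 + (-4) + (-2)) gives (4,1) = -1.
Using column 1: -10 + (-5) + (-1) + ? → (1,1) = -14 − (-16) = 2.
Column 3 needs -14; the known cells sum to -14, so (3,3) = 0.
Column 4: 3 + (-9) + (-2) + ? = -14, so (3,4) = -6.
The remaining cell in row 1 is (1,2) = -14 − (-6) = -8.
The remaining cell in row 3 is (3,2) = -14 − (-11) = -3.

2 -8 -11 3 / -10 4 1 -9 / -5 -3 0 -6 / -1 -7 -4 -2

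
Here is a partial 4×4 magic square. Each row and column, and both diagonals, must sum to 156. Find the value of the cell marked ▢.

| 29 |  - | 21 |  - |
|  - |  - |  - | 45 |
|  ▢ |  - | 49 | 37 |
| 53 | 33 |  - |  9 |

57

Using row 4: 53 + 33 + 9 + ? → (4,3) = 156 − 95 = 61.
From column 3, 156 − (21 + 49 + 61) gives (2,3) = 25.
Column 4: 45 + 37 + 9 + ? = 156, so (1,4) = 65.
Main diagonal: 29 + 49 + 9 + ? = 156, so (2,2) = 69.
Anti-diagonal must total 156; the given cells sum to 143, so (3,2) = 13.
The remaining cell in row 1 is (1,2) = 156 − 115 = 41.
Row 2 needs 156; the known cells sum to 139, so (2,1) = 17.
Using row 3: 13 + 49 + 37 + ? → (3,1) = 156 − 99 = 57.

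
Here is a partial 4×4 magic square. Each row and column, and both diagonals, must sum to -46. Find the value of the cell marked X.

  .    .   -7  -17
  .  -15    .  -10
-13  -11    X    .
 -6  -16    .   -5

From row 4, -46 − (-6 + (-16) + (-5)) gives (4,3) = -19.
Using column 2: -15 + (-11) + (-16) + ? → (1,2) = -46 − (-42) = -4.
The remaining cell in column 4 is (3,4) = -46 − (-32) = -14.
Anti-diagonal must total -46; the given cells sum to -34, so (2,3) = -12.
Row 1 must total -46; the given cells sum to -28, so (1,1) = -18.
From row 2, -46 − (-15 + (-12) + (-10)) gives (2,1) = -9.
Row 3: -13 + (-11) + (-14) + ? = -46, so (3,3) = -8.

-8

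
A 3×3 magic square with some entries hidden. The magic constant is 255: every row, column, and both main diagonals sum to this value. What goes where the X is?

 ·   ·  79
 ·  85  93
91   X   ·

81

From row 2, 255 − (85 + 93) gives (2,1) = 77.
Column 1 must total 255; the given cells sum to 168, so (1,1) = 87.
The remaining cell in column 3 is (3,3) = 255 − 172 = 83.
From row 1, 255 − (87 + 79) gives (1,2) = 89.
From row 3, 255 − (91 + 83) gives (3,2) = 81.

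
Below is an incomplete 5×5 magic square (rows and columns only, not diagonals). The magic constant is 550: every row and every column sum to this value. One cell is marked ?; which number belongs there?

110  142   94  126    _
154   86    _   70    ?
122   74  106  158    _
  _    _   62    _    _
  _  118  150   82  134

102

Using row 1: 110 + 142 + 94 + 126 + ? → (1,5) = 550 − 472 = 78.
Row 3 needs 550; the known cells sum to 460, so (3,5) = 90.
Row 5 needs 550; the known cells sum to 484, so (5,1) = 66.
Column 1: 110 + 154 + 122 + 66 + ? = 550, so (4,1) = 98.
Using column 2: 142 + 86 + 74 + 118 + ? → (4,2) = 550 − 420 = 130.
Column 3 needs 550; the known cells sum to 412, so (2,3) = 138.
Column 4 needs 550; the known cells sum to 436, so (4,4) = 114.
Row 2 needs 550; the known cells sum to 448, so (2,5) = 102.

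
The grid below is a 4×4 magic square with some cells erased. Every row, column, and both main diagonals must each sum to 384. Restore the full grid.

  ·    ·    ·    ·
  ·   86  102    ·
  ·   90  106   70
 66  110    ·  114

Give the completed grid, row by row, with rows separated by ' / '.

78 98 82 126 / 122 86 102 74 / 118 90 106 70 / 66 110 94 114

From row 3, 384 − (90 + 106 + 70) gives (3,1) = 118.
Using row 4: 66 + 110 + 114 + ? → (4,3) = 384 − 290 = 94.
Column 2 needs 384; the known cells sum to 286, so (1,2) = 98.
From column 3, 384 − (102 + 106 + 94) gives (1,3) = 82.
Main diagonal: 86 + 106 + 114 + ? = 384, so (1,1) = 78.
Anti-diagonal: 102 + 90 + 66 + ? = 384, so (1,4) = 126.
The remaining cell in column 1 is (2,1) = 384 − 262 = 122.
Column 4 needs 384; the known cells sum to 310, so (2,4) = 74.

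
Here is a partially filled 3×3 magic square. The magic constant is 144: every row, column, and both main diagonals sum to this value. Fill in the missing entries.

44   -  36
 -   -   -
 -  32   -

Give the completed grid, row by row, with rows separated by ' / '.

44 64 36 / 40 48 56 / 60 32 52

Row 1 must total 144; the given cells sum to 80, so (1,2) = 64.
Using column 2: 64 + 32 + ? → (2,2) = 144 − 96 = 48.
Main diagonal needs 144; the known cells sum to 92, so (3,3) = 52.
Anti-diagonal: 36 + 48 + ? = 144, so (3,1) = 60.
Using column 1: 44 + 60 + ? → (2,1) = 144 − 104 = 40.
Using column 3: 36 + 52 + ? → (2,3) = 144 − 88 = 56.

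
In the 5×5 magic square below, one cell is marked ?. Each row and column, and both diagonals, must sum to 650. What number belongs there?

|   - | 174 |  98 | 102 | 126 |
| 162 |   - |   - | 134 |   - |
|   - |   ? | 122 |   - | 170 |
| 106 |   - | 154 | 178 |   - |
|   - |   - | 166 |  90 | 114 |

The remaining cell in row 1 is (1,1) = 650 − 500 = 150.
Using column 3: 98 + 122 + 154 + 166 + ? → (2,3) = 650 − 540 = 110.
From column 4, 650 − (102 + 134 + 178 + 90) gives (3,4) = 146.
From main diagonal, 650 − (150 + 122 + 178 + 114) gives (2,2) = 86.
Using row 2: 162 + 86 + 110 + 134 + ? → (2,5) = 650 − 492 = 158.
Column 5 needs 650; the known cells sum to 568, so (4,5) = 82.
Row 4 needs 650; the known cells sum to 520, so (4,2) = 130.
Anti-diagonal needs 650; the known cells sum to 512, so (5,1) = 138.
Row 5 must total 650; the given cells sum to 508, so (5,2) = 142.
From column 1, 650 − (150 + 162 + 106 + 138) gives (3,1) = 94.
Using column 2: 174 + 86 + 130 + 142 + ? → (3,2) = 650 − 532 = 118.

118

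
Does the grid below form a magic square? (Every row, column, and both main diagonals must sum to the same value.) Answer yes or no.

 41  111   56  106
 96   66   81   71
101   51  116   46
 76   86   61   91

Row 1: 41 + 111 + 56 + 106 = 314.
Row 2: 96 + 66 + 81 + 71 = 314.
Row 3: 101 + 51 + 116 + 46 = 314.
Row 4: 76 + 86 + 61 + 91 = 314.
Column 1: 41 + 96 + 101 + 76 = 314.
Column 2: 111 + 66 + 51 + 86 = 314.
Column 3: 56 + 81 + 116 + 61 = 314.
Column 4: 106 + 71 + 46 + 91 = 314.
Main diagonal: 41 + 66 + 116 + 91 = 314.
Anti-diagonal: 106 + 81 + 51 + 76 = 314.
All lines sum to 314.

Yes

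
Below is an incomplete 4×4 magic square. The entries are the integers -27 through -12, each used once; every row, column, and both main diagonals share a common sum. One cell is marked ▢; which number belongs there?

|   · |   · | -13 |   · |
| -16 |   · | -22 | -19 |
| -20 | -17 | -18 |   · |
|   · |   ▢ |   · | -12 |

-26

The entries are -27 through -12, which sum to -312, so each line sums to -312/4 = -78.
Row 2 must total -78; the given cells sum to -57, so (2,2) = -21.
Row 3 must total -78; the given cells sum to -55, so (3,4) = -23.
Column 3 needs -78; the known cells sum to -53, so (4,3) = -25.
From column 4, -78 − (-19 + (-23) + (-12)) gives (1,4) = -24.
From main diagonal, -78 − (-21 + (-18) + (-12)) gives (1,1) = -27.
The remaining cell in anti-diagonal is (4,1) = -78 − (-63) = -15.
Row 1: -27 + (-13) + (-24) + ? = -78, so (1,2) = -14.
Row 4 needs -78; the known cells sum to -52, so (4,2) = -26.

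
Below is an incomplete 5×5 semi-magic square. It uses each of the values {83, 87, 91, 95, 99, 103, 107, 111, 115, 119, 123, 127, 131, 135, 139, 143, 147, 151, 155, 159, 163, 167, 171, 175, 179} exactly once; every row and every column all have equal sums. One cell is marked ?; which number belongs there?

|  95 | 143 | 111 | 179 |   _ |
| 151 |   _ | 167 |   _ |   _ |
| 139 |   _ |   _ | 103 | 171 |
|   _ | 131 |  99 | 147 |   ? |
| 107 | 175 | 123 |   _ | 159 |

115

The 25 entries sum to 3275, so each line sums to 3275/5 = 655.
Row 1 must total 655; the given cells sum to 528, so (1,5) = 127.
The remaining cell in row 5 is (5,4) = 655 − 564 = 91.
From column 1, 655 − (95 + 151 + 139 + 107) gives (4,1) = 163.
From column 3, 655 − (111 + 167 + 99 + 123) gives (3,3) = 155.
From column 4, 655 − (179 + 103 + 147 + 91) gives (2,4) = 135.
Using row 3: 139 + 155 + 103 + 171 + ? → (3,2) = 655 − 568 = 87.
Row 4 needs 655; the known cells sum to 540, so (4,5) = 115.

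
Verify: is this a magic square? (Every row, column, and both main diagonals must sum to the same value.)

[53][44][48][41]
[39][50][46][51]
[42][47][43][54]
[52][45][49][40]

Row 1: 53 + 44 + 48 + 41 = 186.
Row 2: 39 + 50 + 46 + 51 = 186.
Row 3: 42 + 47 + 43 + 54 = 186.
Row 4: 52 + 45 + 49 + 40 = 186.
Column 1: 53 + 39 + 42 + 52 = 186.
Column 2: 44 + 50 + 47 + 45 = 186.
Column 3: 48 + 46 + 43 + 49 = 186.
Column 4: 41 + 51 + 54 + 40 = 186.
Main diagonal: 53 + 50 + 43 + 40 = 186.
Anti-diagonal: 41 + 46 + 47 + 52 = 186.
All lines sum to 186.

Yes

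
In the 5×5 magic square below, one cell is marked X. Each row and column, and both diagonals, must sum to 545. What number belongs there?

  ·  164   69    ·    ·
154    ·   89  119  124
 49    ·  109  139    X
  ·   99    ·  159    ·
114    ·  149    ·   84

169

Row 2: 154 + 89 + 119 + 124 + ? = 545, so (2,2) = 59.
Using column 3: 69 + 89 + 109 + 149 + ? → (4,3) = 545 − 416 = 129.
Using main diagonal: 59 + 109 + 159 + 84 + ? → (1,1) = 545 − 411 = 134.
Anti-diagonal needs 545; the known cells sum to 441, so (1,5) = 104.
The remaining cell in row 1 is (1,4) = 545 − 471 = 74.
Column 1 needs 545; the known cells sum to 451, so (4,1) = 94.
Using column 4: 74 + 119 + 139 + 159 + ? → (5,4) = 545 − 491 = 54.
The remaining cell in row 4 is (4,5) = 545 − 481 = 64.
Using row 5: 114 + 149 + 54 + 84 + ? → (5,2) = 545 − 401 = 144.
The remaining cell in column 2 is (3,2) = 545 − 466 = 79.
The remaining cell in column 5 is (3,5) = 545 − 376 = 169.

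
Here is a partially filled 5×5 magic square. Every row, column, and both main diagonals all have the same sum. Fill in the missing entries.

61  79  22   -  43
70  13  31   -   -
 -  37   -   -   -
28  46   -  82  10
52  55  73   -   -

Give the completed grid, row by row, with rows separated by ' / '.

Column 2 is already complete: 79 + 13 + 37 + 46 + 55 = 230, so that is the magic constant.
Using row 1: 61 + 79 + 22 + 43 + ? → (1,4) = 230 − 205 = 25.
Using row 4: 28 + 46 + 82 + 10 + ? → (4,3) = 230 − 166 = 64.
The remaining cell in column 1 is (3,1) = 230 − 211 = 19.
From column 3, 230 − (22 + 31 + 64 + 73) gives (3,3) = 40.
The remaining cell in main diagonal is (5,5) = 230 − 196 = 34.
Anti-diagonal must total 230; the given cells sum to 181, so (2,4) = 49.
From row 2, 230 − (70 + 13 + 31 + 49) gives (2,5) = 67.
The remaining cell in row 5 is (5,4) = 230 − 214 = 16.
The remaining cell in column 4 is (3,4) = 230 − 172 = 58.
Using column 5: 43 + 67 + 10 + 34 + ? → (3,5) = 230 − 154 = 76.

61 79 22 25 43 / 70 13 31 49 67 / 19 37 40 58 76 / 28 46 64 82 10 / 52 55 73 16 34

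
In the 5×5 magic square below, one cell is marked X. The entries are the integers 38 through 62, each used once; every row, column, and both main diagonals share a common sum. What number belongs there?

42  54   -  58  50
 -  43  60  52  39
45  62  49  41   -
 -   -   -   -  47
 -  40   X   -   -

57

The entries are 38 through 62, which sum to 1250, so each line sums to 1250/5 = 250.
Row 1: 42 + 54 + 58 + 50 + ? = 250, so (1,3) = 46.
Row 2 needs 250; the known cells sum to 194, so (2,1) = 56.
From row 3, 250 − (45 + 62 + 49 + 41) gives (3,5) = 53.
Column 2: 54 + 43 + 62 + 40 + ? = 250, so (4,2) = 51.
From column 5, 250 − (50 + 39 + 53 + 47) gives (5,5) = 61.
Main diagonal: 42 + 43 + 49 + 61 + ? = 250, so (4,4) = 55.
The remaining cell in anti-diagonal is (5,1) = 250 − 202 = 48.
Using column 1: 42 + 56 + 45 + 48 + ? → (4,1) = 250 − 191 = 59.
Column 4: 58 + 52 + 41 + 55 + ? = 250, so (5,4) = 44.
Row 4 needs 250; the known cells sum to 212, so (4,3) = 38.
From row 5, 250 − (48 + 40 + 44 + 61) gives (5,3) = 57.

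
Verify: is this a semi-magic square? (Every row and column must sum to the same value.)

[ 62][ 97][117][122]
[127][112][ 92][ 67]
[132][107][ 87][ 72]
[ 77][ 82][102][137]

Yes

Row 1: 62 + 97 + 117 + 122 = 398.
Row 2: 127 + 112 + 92 + 67 = 398.
Row 3: 132 + 107 + 87 + 72 = 398.
Row 4: 77 + 82 + 102 + 137 = 398.
Column 1: 62 + 127 + 132 + 77 = 398.
Column 2: 97 + 112 + 107 + 82 = 398.
Column 3: 117 + 92 + 87 + 102 = 398.
Column 4: 122 + 67 + 72 + 137 = 398.
All lines sum to 398.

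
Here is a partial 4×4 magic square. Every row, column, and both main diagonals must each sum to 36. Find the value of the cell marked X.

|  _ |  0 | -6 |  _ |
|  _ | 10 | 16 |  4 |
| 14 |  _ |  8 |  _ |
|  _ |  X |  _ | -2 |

The remaining cell in row 2 is (2,1) = 36 − 30 = 6.
Column 3: -6 + 16 + 8 + ? = 36, so (4,3) = 18.
Main diagonal: 10 + 8 + (-2) + ? = 36, so (1,1) = 20.
Row 1 must total 36; the given cells sum to 14, so (1,4) = 22.
Column 1: 20 + 6 + 14 + ? = 36, so (4,1) = -4.
Using column 4: 22 + 4 + (-2) + ? → (3,4) = 36 − 24 = 12.
The remaining cell in anti-diagonal is (3,2) = 36 − 34 = 2.
Using row 4: -4 + 18 + (-2) + ? → (4,2) = 36 − 12 = 24.

24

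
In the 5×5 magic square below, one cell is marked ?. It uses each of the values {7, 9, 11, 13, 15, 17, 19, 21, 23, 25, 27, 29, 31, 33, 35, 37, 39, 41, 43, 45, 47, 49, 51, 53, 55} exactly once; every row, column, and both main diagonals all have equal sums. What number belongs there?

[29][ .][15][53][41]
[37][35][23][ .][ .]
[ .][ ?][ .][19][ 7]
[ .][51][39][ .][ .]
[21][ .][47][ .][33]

43

The 25 entries sum to 775, so each line sums to 775/5 = 155.
Row 1: 29 + 15 + 53 + 41 + ? = 155, so (1,2) = 17.
The remaining cell in column 3 is (3,3) = 155 − 124 = 31.
The remaining cell in main diagonal is (4,4) = 155 − 128 = 27.
Anti-diagonal must total 155; the given cells sum to 144, so (2,4) = 11.
From row 2, 155 − (37 + 35 + 23 + 11) gives (2,5) = 49.
The remaining cell in column 4 is (5,4) = 155 − 110 = 45.
From column 5, 155 − (41 + 49 + 7 + 33) gives (4,5) = 25.
Row 4 needs 155; the known cells sum to 142, so (4,1) = 13.
Using row 5: 21 + 47 + 45 + 33 + ? → (5,2) = 155 − 146 = 9.
From column 1, 155 − (29 + 37 + 13 + 21) gives (3,1) = 55.
Column 2 needs 155; the known cells sum to 112, so (3,2) = 43.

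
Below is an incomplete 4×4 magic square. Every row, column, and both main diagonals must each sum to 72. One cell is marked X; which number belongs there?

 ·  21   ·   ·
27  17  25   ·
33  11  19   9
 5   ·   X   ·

Using row 2: 27 + 17 + 25 + ? → (2,4) = 72 − 69 = 3.
Column 1 needs 72; the known cells sum to 65, so (1,1) = 7.
From column 2, 72 − (21 + 17 + 11) gives (4,2) = 23.
From main diagonal, 72 − (7 + 17 + 19) gives (4,4) = 29.
Using anti-diagonal: 25 + 11 + 5 + ? → (1,4) = 72 − 41 = 31.
Row 1: 7 + 21 + 31 + ? = 72, so (1,3) = 13.
The remaining cell in row 4 is (4,3) = 72 − 57 = 15.

15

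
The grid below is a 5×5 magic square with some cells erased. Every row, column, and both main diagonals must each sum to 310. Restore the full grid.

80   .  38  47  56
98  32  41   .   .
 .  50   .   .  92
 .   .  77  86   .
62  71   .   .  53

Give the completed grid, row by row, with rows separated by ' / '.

Row 1: 80 + 38 + 47 + 56 + ? = 310, so (1,2) = 89.
Column 2: 89 + 32 + 50 + 71 + ? = 310, so (4,2) = 68.
Main diagonal: 80 + 32 + 86 + 53 + ? = 310, so (3,3) = 59.
Anti-diagonal: 56 + 59 + 68 + 62 + ? = 310, so (2,4) = 65.
Using row 2: 98 + 32 + 41 + 65 + ? → (2,5) = 310 − 236 = 74.
Using column 3: 38 + 41 + 59 + 77 + ? → (5,3) = 310 − 215 = 95.
Using column 5: 56 + 74 + 92 + 53 + ? → (4,5) = 310 − 275 = 35.
The remaining cell in row 4 is (4,1) = 310 − 266 = 44.
Row 5 needs 310; the known cells sum to 281, so (5,4) = 29.
Using column 1: 80 + 98 + 44 + 62 + ? → (3,1) = 310 − 284 = 26.
From column 4, 310 − (47 + 65 + 86 + 29) gives (3,4) = 83.

80 89 38 47 56 / 98 32 41 65 74 / 26 50 59 83 92 / 44 68 77 86 35 / 62 71 95 29 53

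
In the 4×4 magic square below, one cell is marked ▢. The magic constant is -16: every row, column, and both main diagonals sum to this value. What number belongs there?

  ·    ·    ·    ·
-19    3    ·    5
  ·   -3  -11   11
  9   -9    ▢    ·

Row 2 must total -16; the given cells sum to -11, so (2,3) = -5.
Row 3: -3 + (-11) + 11 + ? = -16, so (3,1) = -13.
From column 1, -16 − (-19 + (-13) + 9) gives (1,1) = 7.
Column 2 needs -16; the known cells sum to -9, so (1,2) = -7.
The remaining cell in main diagonal is (4,4) = -16 − (-1) = -15.
The remaining cell in anti-diagonal is (1,4) = -16 − 1 = -17.
The remaining cell in row 1 is (1,3) = -16 − (-17) = 1.
Row 4: 9 + (-9) + (-15) + ? = -16, so (4,3) = -1.

-1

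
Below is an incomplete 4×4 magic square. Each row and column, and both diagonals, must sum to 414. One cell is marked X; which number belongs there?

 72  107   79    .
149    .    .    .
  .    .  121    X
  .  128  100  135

58

Using row 1: 72 + 107 + 79 + ? → (1,4) = 414 − 258 = 156.
Row 4: 128 + 100 + 135 + ? = 414, so (4,1) = 51.
The remaining cell in column 1 is (3,1) = 414 − 272 = 142.
Using column 3: 79 + 121 + 100 + ? → (2,3) = 414 − 300 = 114.
From main diagonal, 414 − (72 + 121 + 135) gives (2,2) = 86.
Anti-diagonal needs 414; the known cells sum to 321, so (3,2) = 93.
Row 2: 149 + 86 + 114 + ? = 414, so (2,4) = 65.
Using row 3: 142 + 93 + 121 + ? → (3,4) = 414 − 356 = 58.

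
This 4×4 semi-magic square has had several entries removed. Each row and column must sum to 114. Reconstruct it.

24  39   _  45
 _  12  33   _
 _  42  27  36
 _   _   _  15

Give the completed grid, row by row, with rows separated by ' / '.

24 39 6 45 / 51 12 33 18 / 9 42 27 36 / 30 21 48 15

Row 1 needs 114; the known cells sum to 108, so (1,3) = 6.
Row 3: 42 + 27 + 36 + ? = 114, so (3,1) = 9.
The remaining cell in column 2 is (4,2) = 114 − 93 = 21.
From column 3, 114 − (6 + 33 + 27) gives (4,3) = 48.
Column 4 must total 114; the given cells sum to 96, so (2,4) = 18.
Row 2 must total 114; the given cells sum to 63, so (2,1) = 51.
Row 4: 21 + 48 + 15 + ? = 114, so (4,1) = 30.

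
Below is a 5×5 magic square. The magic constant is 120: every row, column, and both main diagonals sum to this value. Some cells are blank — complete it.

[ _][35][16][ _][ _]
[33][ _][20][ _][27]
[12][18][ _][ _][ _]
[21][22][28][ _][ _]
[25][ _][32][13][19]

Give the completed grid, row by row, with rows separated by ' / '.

29 35 16 17 23 / 33 14 20 26 27 / 12 18 24 30 36 / 21 22 28 34 15 / 25 31 32 13 19

Row 5 must total 120; the given cells sum to 89, so (5,2) = 31.
From column 1, 120 − (33 + 12 + 21 + 25) gives (1,1) = 29.
Column 2 must total 120; the given cells sum to 106, so (2,2) = 14.
From column 3, 120 − (16 + 20 + 28 + 32) gives (3,3) = 24.
Main diagonal: 29 + 14 + 24 + 19 + ? = 120, so (4,4) = 34.
Row 2 needs 120; the known cells sum to 94, so (2,4) = 26.
Using row 4: 21 + 22 + 28 + 34 + ? → (4,5) = 120 − 105 = 15.
Using anti-diagonal: 26 + 24 + 22 + 25 + ? → (1,5) = 120 − 97 = 23.
Row 1 needs 120; the known cells sum to 103, so (1,4) = 17.
Column 4: 17 + 26 + 34 + 13 + ? = 120, so (3,4) = 30.
Column 5 must total 120; the given cells sum to 84, so (3,5) = 36.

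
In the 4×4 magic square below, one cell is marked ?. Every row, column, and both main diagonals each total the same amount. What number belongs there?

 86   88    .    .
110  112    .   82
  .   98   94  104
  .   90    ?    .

102

Column 2 is complete and sums to 388; that is the magic constant.
Row 2 needs 388; the known cells sum to 304, so (2,3) = 84.
From row 3, 388 − (98 + 94 + 104) gives (3,1) = 92.
Column 1: 86 + 110 + 92 + ? = 388, so (4,1) = 100.
From main diagonal, 388 − (86 + 112 + 94) gives (4,4) = 96.
Anti-diagonal: 84 + 98 + 100 + ? = 388, so (1,4) = 106.
Row 1: 86 + 88 + 106 + ? = 388, so (1,3) = 108.
Using row 4: 100 + 90 + 96 + ? → (4,3) = 388 − 286 = 102.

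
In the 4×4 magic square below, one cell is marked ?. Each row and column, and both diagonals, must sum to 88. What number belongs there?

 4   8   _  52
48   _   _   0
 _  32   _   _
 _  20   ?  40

Row 1 needs 88; the known cells sum to 64, so (1,3) = 24.
Column 2 must total 88; the given cells sum to 60, so (2,2) = 28.
Column 4: 52 + 0 + 40 + ? = 88, so (3,4) = -4.
Main diagonal needs 88; the known cells sum to 72, so (3,3) = 16.
Using row 2: 48 + 28 + 0 + ? → (2,3) = 88 − 76 = 12.
The remaining cell in row 3 is (3,1) = 88 − 44 = 44.
Column 1 must total 88; the given cells sum to 96, so (4,1) = -8.
Column 3: 24 + 12 + 16 + ? = 88, so (4,3) = 36.

36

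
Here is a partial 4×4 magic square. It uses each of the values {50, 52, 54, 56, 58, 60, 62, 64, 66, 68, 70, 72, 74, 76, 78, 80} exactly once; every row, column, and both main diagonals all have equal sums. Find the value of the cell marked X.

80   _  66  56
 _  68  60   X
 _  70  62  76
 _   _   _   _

The 16 entries sum to 1040, so each line sums to 1040/4 = 260.
Row 1 must total 260; the given cells sum to 202, so (1,2) = 58.
From row 3, 260 − (70 + 62 + 76) gives (3,1) = 52.
Using column 2: 58 + 68 + 70 + ? → (4,2) = 260 − 196 = 64.
Using column 3: 66 + 60 + 62 + ? → (4,3) = 260 − 188 = 72.
Main diagonal: 80 + 68 + 62 + ? = 260, so (4,4) = 50.
Anti-diagonal: 56 + 60 + 70 + ? = 260, so (4,1) = 74.
Using column 1: 80 + 52 + 74 + ? → (2,1) = 260 − 206 = 54.
Column 4: 56 + 76 + 50 + ? = 260, so (2,4) = 78.

78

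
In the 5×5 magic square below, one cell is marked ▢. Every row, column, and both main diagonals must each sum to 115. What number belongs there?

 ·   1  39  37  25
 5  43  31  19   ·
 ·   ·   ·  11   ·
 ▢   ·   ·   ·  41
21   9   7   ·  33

The remaining cell in row 1 is (1,1) = 115 − 102 = 13.
Row 2 needs 115; the known cells sum to 98, so (2,5) = 17.
Row 5 needs 115; the known cells sum to 70, so (5,4) = 45.
Column 4: 37 + 19 + 11 + 45 + ? = 115, so (4,4) = 3.
Column 5 needs 115; the known cells sum to 116, so (3,5) = -1.
From main diagonal, 115 − (13 + 43 + 3 + 33) gives (3,3) = 23.
Anti-diagonal needs 115; the known cells sum to 88, so (4,2) = 27.
Column 2: 1 + 43 + 27 + 9 + ? = 115, so (3,2) = 35.
Column 3 needs 115; the known cells sum to 100, so (4,3) = 15.
Row 3 must total 115; the given cells sum to 68, so (3,1) = 47.
From row 4, 115 − (27 + 15 + 3 + 41) gives (4,1) = 29.

29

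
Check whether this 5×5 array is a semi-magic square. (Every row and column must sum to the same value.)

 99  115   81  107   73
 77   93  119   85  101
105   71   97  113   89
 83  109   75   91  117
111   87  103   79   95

Yes

Row 1: 99 + 115 + 81 + 107 + 73 = 475.
Row 2: 77 + 93 + 119 + 85 + 101 = 475.
Row 3: 105 + 71 + 97 + 113 + 89 = 475.
Row 4: 83 + 109 + 75 + 91 + 117 = 475.
Row 5: 111 + 87 + 103 + 79 + 95 = 475.
Column 1: 99 + 77 + 105 + 83 + 111 = 475.
Column 2: 115 + 93 + 71 + 109 + 87 = 475.
Column 3: 81 + 119 + 97 + 75 + 103 = 475.
Column 4: 107 + 85 + 113 + 91 + 79 = 475.
Column 5: 73 + 101 + 89 + 117 + 95 = 475.
All lines sum to 475.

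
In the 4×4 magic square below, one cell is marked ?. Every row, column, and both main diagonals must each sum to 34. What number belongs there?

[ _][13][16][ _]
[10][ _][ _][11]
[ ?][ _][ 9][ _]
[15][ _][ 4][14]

6

Row 4 needs 34; the known cells sum to 33, so (4,2) = 1.
From column 3, 34 − (16 + 9 + 4) gives (2,3) = 5.
From row 2, 34 − (10 + 5 + 11) gives (2,2) = 8.
Column 2: 13 + 8 + 1 + ? = 34, so (3,2) = 12.
Main diagonal needs 34; the known cells sum to 31, so (1,1) = 3.
Anti-diagonal must total 34; the given cells sum to 32, so (1,4) = 2.
The remaining cell in column 1 is (3,1) = 34 − 28 = 6.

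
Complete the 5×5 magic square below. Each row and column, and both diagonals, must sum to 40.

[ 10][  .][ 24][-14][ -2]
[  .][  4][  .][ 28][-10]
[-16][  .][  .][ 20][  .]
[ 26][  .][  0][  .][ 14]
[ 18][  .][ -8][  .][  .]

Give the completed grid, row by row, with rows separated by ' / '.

Row 1 needs 40; the known cells sum to 18, so (1,2) = 22.
Column 1: 10 + (-16) + 26 + 18 + ? = 40, so (2,1) = 2.
Row 2 must total 40; the given cells sum to 24, so (2,3) = 16.
The remaining cell in column 3 is (3,3) = 40 − 32 = 8.
From anti-diagonal, 40 − (-2 + 28 + 8 + 18) gives (4,2) = -12.
Row 4 must total 40; the given cells sum to 28, so (4,4) = 12.
Column 4 needs 40; the known cells sum to 46, so (5,4) = -6.
Using main diagonal: 10 + 4 + 8 + 12 + ? → (5,5) = 40 − 34 = 6.
From row 5, 40 − (18 + (-8) + (-6) + 6) gives (5,2) = 30.
Column 2 needs 40; the known cells sum to 44, so (3,2) = -4.
From column 5, 40 − (-2 + (-10) + 14 + 6) gives (3,5) = 32.

10 22 24 -14 -2 / 2 4 16 28 -10 / -16 -4 8 20 32 / 26 -12 0 12 14 / 18 30 -8 -6 6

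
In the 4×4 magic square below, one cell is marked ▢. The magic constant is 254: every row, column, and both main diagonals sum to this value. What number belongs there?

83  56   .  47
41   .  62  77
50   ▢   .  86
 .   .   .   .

The remaining cell in row 1 is (1,3) = 254 − 186 = 68.
Using row 2: 41 + 62 + 77 + ? → (2,2) = 254 − 180 = 74.
Column 1 needs 254; the known cells sum to 174, so (4,1) = 80.
Using column 4: 47 + 77 + 86 + ? → (4,4) = 254 − 210 = 44.
Main diagonal needs 254; the known cells sum to 201, so (3,3) = 53.
From anti-diagonal, 254 − (47 + 62 + 80) gives (3,2) = 65.

65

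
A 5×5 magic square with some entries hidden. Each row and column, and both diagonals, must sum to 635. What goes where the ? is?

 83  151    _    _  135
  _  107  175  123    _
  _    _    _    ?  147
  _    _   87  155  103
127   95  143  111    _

79

The remaining cell in row 5 is (5,5) = 635 − 476 = 159.
Column 5: 135 + 147 + 103 + 159 + ? = 635, so (2,5) = 91.
From main diagonal, 635 − (83 + 107 + 155 + 159) gives (3,3) = 131.
From anti-diagonal, 635 − (135 + 123 + 131 + 127) gives (4,2) = 119.
Row 2 needs 635; the known cells sum to 496, so (2,1) = 139.
Row 4 must total 635; the given cells sum to 464, so (4,1) = 171.
Column 1 must total 635; the given cells sum to 520, so (3,1) = 115.
The remaining cell in column 2 is (3,2) = 635 − 472 = 163.
Using column 3: 175 + 131 + 87 + 143 + ? → (1,3) = 635 − 536 = 99.
Row 1 needs 635; the known cells sum to 468, so (1,4) = 167.
The remaining cell in row 3 is (3,4) = 635 − 556 = 79.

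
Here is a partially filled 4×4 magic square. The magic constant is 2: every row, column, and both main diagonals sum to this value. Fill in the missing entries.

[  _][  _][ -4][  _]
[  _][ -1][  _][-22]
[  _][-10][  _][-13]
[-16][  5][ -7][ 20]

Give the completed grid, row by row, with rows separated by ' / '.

-19 8 -4 17 / 14 -1 11 -22 / 23 -10 2 -13 / -16 5 -7 20

The remaining cell in column 2 is (1,2) = 2 − (-6) = 8.
Column 4: -22 + (-13) + 20 + ? = 2, so (1,4) = 17.
Using anti-diagonal: 17 + (-10) + (-16) + ? → (2,3) = 2 − (-9) = 11.
Row 1: 8 + (-4) + 17 + ? = 2, so (1,1) = -19.
Row 2 needs 2; the known cells sum to -12, so (2,1) = 14.
Using column 1: -19 + 14 + (-16) + ? → (3,1) = 2 − (-21) = 23.
Column 3 must total 2; the given cells sum to 0, so (3,3) = 2.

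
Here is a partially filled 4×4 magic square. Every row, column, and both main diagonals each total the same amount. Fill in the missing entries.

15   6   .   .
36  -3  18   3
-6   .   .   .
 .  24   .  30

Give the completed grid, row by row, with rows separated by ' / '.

15 6 33 0 / 36 -3 18 3 / -6 27 12 21 / 9 24 -9 30

Row 2 is already complete: 36 + -3 + 18 + 3 = 54, so that is the magic constant.
Column 1 needs 54; the known cells sum to 45, so (4,1) = 9.
The remaining cell in column 2 is (3,2) = 54 − 27 = 27.
Main diagonal must total 54; the given cells sum to 42, so (3,3) = 12.
Anti-diagonal needs 54; the known cells sum to 54, so (1,4) = 0.
Row 1 must total 54; the given cells sum to 21, so (1,3) = 33.
Row 3 needs 54; the known cells sum to 33, so (3,4) = 21.
From row 4, 54 − (9 + 24 + 30) gives (4,3) = -9.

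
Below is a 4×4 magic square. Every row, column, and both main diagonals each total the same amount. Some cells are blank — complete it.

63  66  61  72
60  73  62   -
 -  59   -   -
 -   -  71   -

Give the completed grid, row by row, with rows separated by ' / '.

63 66 61 72 / 60 73 62 67 / 70 59 68 65 / 69 64 71 58

Row 1 is already complete: 63 + 66 + 61 + 72 = 262, so that is the magic constant.
Row 2 needs 262; the known cells sum to 195, so (2,4) = 67.
Using column 2: 66 + 73 + 59 + ? → (4,2) = 262 − 198 = 64.
Using column 3: 61 + 62 + 71 + ? → (3,3) = 262 − 194 = 68.
Main diagonal must total 262; the given cells sum to 204, so (4,4) = 58.
Anti-diagonal: 72 + 62 + 59 + ? = 262, so (4,1) = 69.
The remaining cell in column 1 is (3,1) = 262 − 192 = 70.
Column 4 needs 262; the known cells sum to 197, so (3,4) = 65.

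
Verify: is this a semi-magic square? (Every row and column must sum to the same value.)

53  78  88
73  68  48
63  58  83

No — column 3 sums to 219 but row 3 sums to 204.

Row 1: 53 + 78 + 88 = 219.
Row 2: 73 + 68 + 48 = 189.
Row 3: 63 + 58 + 83 = 204.
Column 1: 53 + 73 + 63 = 189.
Column 2: 78 + 68 + 58 = 204.
Column 3: 88 + 48 + 83 = 219.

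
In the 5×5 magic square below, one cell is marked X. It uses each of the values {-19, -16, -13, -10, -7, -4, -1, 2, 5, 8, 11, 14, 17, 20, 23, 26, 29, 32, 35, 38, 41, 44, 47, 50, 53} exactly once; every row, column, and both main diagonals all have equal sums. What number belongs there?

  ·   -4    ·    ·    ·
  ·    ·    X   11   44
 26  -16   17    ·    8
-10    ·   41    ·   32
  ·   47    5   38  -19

-7

The 25 entries sum to 425, so each line sums to 425/5 = 85.
Row 3 needs 85; the known cells sum to 35, so (3,4) = 50.
From row 5, 85 − (47 + 5 + 38 + (-19)) gives (5,1) = 14.
Using column 5: 44 + 8 + 32 + (-19) + ? → (1,5) = 85 − 65 = 20.
Using anti-diagonal: 20 + 11 + 17 + 14 + ? → (4,2) = 85 − 62 = 23.
Row 4: -10 + 23 + 41 + 32 + ? = 85, so (4,4) = -1.
From column 2, 85 − (-4 + (-16) + 23 + 47) gives (2,2) = 35.
Column 4: 11 + 50 + (-1) + 38 + ? = 85, so (1,4) = -13.
The remaining cell in main diagonal is (1,1) = 85 − 32 = 53.
Row 1 needs 85; the known cells sum to 56, so (1,3) = 29.
Column 1 needs 85; the known cells sum to 83, so (2,1) = 2.
Column 3 must total 85; the given cells sum to 92, so (2,3) = -7.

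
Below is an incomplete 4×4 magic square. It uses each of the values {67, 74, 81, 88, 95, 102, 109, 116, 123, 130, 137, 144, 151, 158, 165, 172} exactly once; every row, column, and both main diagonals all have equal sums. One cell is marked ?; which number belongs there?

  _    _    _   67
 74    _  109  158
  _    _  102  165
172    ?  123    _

95

The 16 entries sum to 1912, so each line sums to 1912/4 = 478.
Row 2 needs 478; the known cells sum to 341, so (2,2) = 137.
Column 3 must total 478; the given cells sum to 334, so (1,3) = 144.
From column 4, 478 − (67 + 158 + 165) gives (4,4) = 88.
Main diagonal needs 478; the known cells sum to 327, so (1,1) = 151.
From anti-diagonal, 478 − (67 + 109 + 172) gives (3,2) = 130.
From row 1, 478 − (151 + 144 + 67) gives (1,2) = 116.
The remaining cell in row 3 is (3,1) = 478 − 397 = 81.
Using row 4: 172 + 123 + 88 + ? → (4,2) = 478 − 383 = 95.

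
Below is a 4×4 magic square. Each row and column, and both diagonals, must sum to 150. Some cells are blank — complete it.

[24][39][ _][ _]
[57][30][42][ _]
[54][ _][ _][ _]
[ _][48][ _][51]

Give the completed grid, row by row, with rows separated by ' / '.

Using row 2: 57 + 30 + 42 + ? → (2,4) = 150 − 129 = 21.
Column 1 needs 150; the known cells sum to 135, so (4,1) = 15.
Using column 2: 39 + 30 + 48 + ? → (3,2) = 150 − 117 = 33.
Main diagonal must total 150; the given cells sum to 105, so (3,3) = 45.
Using anti-diagonal: 42 + 33 + 15 + ? → (1,4) = 150 − 90 = 60.
Row 1 needs 150; the known cells sum to 123, so (1,3) = 27.
Using row 3: 54 + 33 + 45 + ? → (3,4) = 150 − 132 = 18.
Row 4: 15 + 48 + 51 + ? = 150, so (4,3) = 36.

24 39 27 60 / 57 30 42 21 / 54 33 45 18 / 15 48 36 51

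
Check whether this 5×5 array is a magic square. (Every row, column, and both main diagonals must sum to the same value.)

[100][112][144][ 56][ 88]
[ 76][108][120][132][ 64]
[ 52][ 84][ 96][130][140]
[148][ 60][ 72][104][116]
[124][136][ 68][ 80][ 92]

No — column 5 sums to 500 but row 3 sums to 502.

Row 1: 100 + 112 + 144 + 56 + 88 = 500.
Row 2: 76 + 108 + 120 + 132 + 64 = 500.
Row 3: 52 + 84 + 96 + 130 + 140 = 502.
Row 4: 148 + 60 + 72 + 104 + 116 = 500.
Row 5: 124 + 136 + 68 + 80 + 92 = 500.
Column 1: 100 + 76 + 52 + 148 + 124 = 500.
Column 2: 112 + 108 + 84 + 60 + 136 = 500.
Column 3: 144 + 120 + 96 + 72 + 68 = 500.
Column 4: 56 + 132 + 130 + 104 + 80 = 502.
Column 5: 88 + 64 + 140 + 116 + 92 = 500.
Main diagonal: 100 + 108 + 96 + 104 + 92 = 500.
Anti-diagonal: 88 + 132 + 96 + 60 + 124 = 500.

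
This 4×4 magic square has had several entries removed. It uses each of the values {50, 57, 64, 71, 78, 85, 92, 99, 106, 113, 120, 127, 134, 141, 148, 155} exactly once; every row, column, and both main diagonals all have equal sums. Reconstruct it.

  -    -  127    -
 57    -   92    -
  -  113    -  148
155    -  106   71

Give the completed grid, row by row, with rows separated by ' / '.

134 99 127 50 / 57 120 92 141 / 64 113 85 148 / 155 78 106 71

The 16 entries sum to 1640, so each line sums to 1640/4 = 410.
Row 4 needs 410; the known cells sum to 332, so (4,2) = 78.
Column 3 must total 410; the given cells sum to 325, so (3,3) = 85.
Using anti-diagonal: 92 + 113 + 155 + ? → (1,4) = 410 − 360 = 50.
The remaining cell in row 3 is (3,1) = 410 − 346 = 64.
Column 1: 57 + 64 + 155 + ? = 410, so (1,1) = 134.
From column 4, 410 − (50 + 148 + 71) gives (2,4) = 141.
Using main diagonal: 134 + 85 + 71 + ? → (2,2) = 410 − 290 = 120.
Row 1: 134 + 127 + 50 + ? = 410, so (1,2) = 99.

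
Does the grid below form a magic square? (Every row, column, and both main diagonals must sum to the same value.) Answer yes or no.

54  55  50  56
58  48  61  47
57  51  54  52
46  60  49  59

No — row 2 sums to 214 but column 1 sums to 215.

Row 1: 54 + 55 + 50 + 56 = 215.
Row 2: 58 + 48 + 61 + 47 = 214.
Row 3: 57 + 51 + 54 + 52 = 214.
Row 4: 46 + 60 + 49 + 59 = 214.
Column 1: 54 + 58 + 57 + 46 = 215.
Column 2: 55 + 48 + 51 + 60 = 214.
Column 3: 50 + 61 + 54 + 49 = 214.
Column 4: 56 + 47 + 52 + 59 = 214.
Main diagonal: 54 + 48 + 54 + 59 = 215.
Anti-diagonal: 56 + 61 + 51 + 46 = 214.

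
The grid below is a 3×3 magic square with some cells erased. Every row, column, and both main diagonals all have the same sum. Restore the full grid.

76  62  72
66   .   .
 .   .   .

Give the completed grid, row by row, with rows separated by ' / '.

Row 1 is already complete: 76 + 62 + 72 = 210, so that is the magic constant.
From column 1, 210 − (76 + 66) gives (3,1) = 68.
From anti-diagonal, 210 − (72 + 68) gives (2,2) = 70.
Row 2: 66 + 70 + ? = 210, so (2,3) = 74.
Column 2 needs 210; the known cells sum to 132, so (3,2) = 78.
The remaining cell in column 3 is (3,3) = 210 − 146 = 64.

76 62 72 / 66 70 74 / 68 78 64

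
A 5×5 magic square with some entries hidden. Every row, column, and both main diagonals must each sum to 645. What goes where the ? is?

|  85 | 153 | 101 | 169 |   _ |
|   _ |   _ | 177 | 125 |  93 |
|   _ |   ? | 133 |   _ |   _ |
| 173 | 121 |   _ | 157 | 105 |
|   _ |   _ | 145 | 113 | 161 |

From row 1, 645 − (85 + 153 + 101 + 169) gives (1,5) = 137.
From row 4, 645 − (173 + 121 + 157 + 105) gives (4,3) = 89.
Using column 4: 169 + 125 + 157 + 113 + ? → (3,4) = 645 − 564 = 81.
Column 5: 137 + 93 + 105 + 161 + ? = 645, so (3,5) = 149.
Using main diagonal: 85 + 133 + 157 + 161 + ? → (2,2) = 645 − 536 = 109.
Using anti-diagonal: 137 + 125 + 133 + 121 + ? → (5,1) = 645 − 516 = 129.
Row 2: 109 + 177 + 125 + 93 + ? = 645, so (2,1) = 141.
From row 5, 645 − (129 + 145 + 113 + 161) gives (5,2) = 97.
Using column 1: 85 + 141 + 173 + 129 + ? → (3,1) = 645 − 528 = 117.
Using column 2: 153 + 109 + 121 + 97 + ? → (3,2) = 645 − 480 = 165.

165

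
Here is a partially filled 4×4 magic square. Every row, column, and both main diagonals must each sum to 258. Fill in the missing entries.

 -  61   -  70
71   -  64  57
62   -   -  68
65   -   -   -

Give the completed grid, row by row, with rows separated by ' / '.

The remaining cell in row 2 is (2,2) = 258 − 192 = 66.
Column 1: 71 + 62 + 65 + ? = 258, so (1,1) = 60.
The remaining cell in column 4 is (4,4) = 258 − 195 = 63.
The remaining cell in main diagonal is (3,3) = 258 − 189 = 69.
The remaining cell in anti-diagonal is (3,2) = 258 − 199 = 59.
Using row 1: 60 + 61 + 70 + ? → (1,3) = 258 − 191 = 67.
Column 2 needs 258; the known cells sum to 186, so (4,2) = 72.
Column 3 must total 258; the given cells sum to 200, so (4,3) = 58.

60 61 67 70 / 71 66 64 57 / 62 59 69 68 / 65 72 58 63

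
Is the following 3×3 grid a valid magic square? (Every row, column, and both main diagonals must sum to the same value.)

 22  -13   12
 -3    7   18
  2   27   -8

No — column 3 sums to 22 but row 1 sums to 21.

Row 1: 22 + (-13) + 12 = 21.
Row 2: -3 + 7 + 18 = 22.
Row 3: 2 + 27 + (-8) = 21.
Column 1: 22 + (-3) + 2 = 21.
Column 2: -13 + 7 + 27 = 21.
Column 3: 12 + 18 + (-8) = 22.
Main diagonal: 22 + 7 + (-8) = 21.
Anti-diagonal: 12 + 7 + 2 = 21.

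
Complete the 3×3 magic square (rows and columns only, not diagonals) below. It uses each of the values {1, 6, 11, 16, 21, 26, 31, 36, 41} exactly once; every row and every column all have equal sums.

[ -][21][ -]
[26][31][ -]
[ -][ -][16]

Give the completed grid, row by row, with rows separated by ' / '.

1 21 41 / 26 31 6 / 36 11 16

The 9 entries sum to 189, so each line sums to 189/3 = 63.
Row 2 must total 63; the given cells sum to 57, so (2,3) = 6.
From column 2, 63 − (21 + 31) gives (3,2) = 11.
The remaining cell in column 3 is (1,3) = 63 − 22 = 41.
From row 1, 63 − (21 + 41) gives (1,1) = 1.
From row 3, 63 − (11 + 16) gives (3,1) = 36.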